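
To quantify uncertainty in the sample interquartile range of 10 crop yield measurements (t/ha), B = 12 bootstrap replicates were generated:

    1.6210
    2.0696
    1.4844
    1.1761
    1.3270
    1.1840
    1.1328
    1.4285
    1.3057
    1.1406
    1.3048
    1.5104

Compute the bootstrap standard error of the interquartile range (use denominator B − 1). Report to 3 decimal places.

Bootstrap SE is the standard deviation of the 12 replicate interquartile ranges.
Mean of replicates: (1.6210 + 2.0696 + 1.4844 + 1.1761 + 1.3270 + 1.1840 + 1.1328 + 1.4285 + 1.3057 + 1.1406 + 1.3048 + 1.5104) / 12 = 16.68490 / 12 = 1.39041
Sum of squared deviations: (+0.23059)² + (+0.67919)² + (+0.09399)² + (−0.21431)² + (−0.06341)² + (−0.20641)² + (−0.25761)² + (+0.03809)² + (−0.08471)² + (−0.24981)² + (−0.08561)² + (+0.11999)² = 0.77498
Variance = 0.77498 / 11 = 0.07045
SE* = √0.07045

SE* = 0.265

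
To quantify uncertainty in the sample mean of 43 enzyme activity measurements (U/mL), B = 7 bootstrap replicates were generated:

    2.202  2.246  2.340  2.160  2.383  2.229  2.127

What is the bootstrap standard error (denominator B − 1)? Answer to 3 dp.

SE* = 0.092

Bootstrap SE is the standard deviation of the 7 replicate means.
Mean of replicates: (2.202 + 2.246 + 2.340 + 2.160 + 2.383 + 2.229 + 2.127) / 7 = 15.6870 / 7 = 2.2410
Sum of squared deviations: (−0.0390)² + (+0.0050)² + (+0.0990)² + (−0.0810)² + (+0.1420)² + (−0.0120)² + (−0.1140)² = 0.0512
Variance = 0.0512 / 6 = 0.0085
SE* = √0.0085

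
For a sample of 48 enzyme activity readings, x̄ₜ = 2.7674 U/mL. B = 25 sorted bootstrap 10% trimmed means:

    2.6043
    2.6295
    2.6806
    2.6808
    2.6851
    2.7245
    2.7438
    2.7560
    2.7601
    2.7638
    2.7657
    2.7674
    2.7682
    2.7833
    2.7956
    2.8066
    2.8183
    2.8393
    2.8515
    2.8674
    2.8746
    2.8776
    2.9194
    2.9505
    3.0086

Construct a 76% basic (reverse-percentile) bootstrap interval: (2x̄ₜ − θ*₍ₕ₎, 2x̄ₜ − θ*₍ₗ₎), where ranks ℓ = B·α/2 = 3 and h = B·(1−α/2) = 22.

(2.6572, 2.8542)

Percentile endpoints at ranks 3 and 22: θ*₍3₎ = 2.6806, θ*₍22₎ = 2.8776.
Basic interval reflects these around x̄ₜ:
  lower = 2 × 2.7674 − 2.8776 = 2.6572
  upper = 2 × 2.7674 − 2.6806 = 2.8542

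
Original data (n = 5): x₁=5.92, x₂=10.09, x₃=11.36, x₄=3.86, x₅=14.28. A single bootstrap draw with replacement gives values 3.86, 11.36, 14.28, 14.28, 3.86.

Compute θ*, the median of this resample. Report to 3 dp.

θ* = 11.360

Sorted: 3.86, 3.86, 11.36, 14.28, 14.28
Median = middle value = 11.360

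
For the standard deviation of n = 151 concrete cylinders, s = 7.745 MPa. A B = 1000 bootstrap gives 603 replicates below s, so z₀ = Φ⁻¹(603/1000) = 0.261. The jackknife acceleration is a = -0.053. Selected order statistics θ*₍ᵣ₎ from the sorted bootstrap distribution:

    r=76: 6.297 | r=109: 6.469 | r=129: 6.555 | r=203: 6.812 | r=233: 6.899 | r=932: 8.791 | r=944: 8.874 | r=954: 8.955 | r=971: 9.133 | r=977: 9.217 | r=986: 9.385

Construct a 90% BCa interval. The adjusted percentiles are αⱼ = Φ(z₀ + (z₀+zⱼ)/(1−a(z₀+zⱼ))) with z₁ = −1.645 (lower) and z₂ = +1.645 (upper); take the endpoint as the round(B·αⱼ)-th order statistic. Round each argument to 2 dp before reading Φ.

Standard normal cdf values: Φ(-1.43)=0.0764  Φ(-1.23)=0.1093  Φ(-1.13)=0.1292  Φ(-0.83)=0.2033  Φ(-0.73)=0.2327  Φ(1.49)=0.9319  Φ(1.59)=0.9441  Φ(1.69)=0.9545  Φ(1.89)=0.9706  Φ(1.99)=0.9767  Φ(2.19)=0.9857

Lower: z₀ + z₁ = 0.261 + (-1.645) = -1.384; 1 − a(z₀+z₁) = 1 − (-0.053)(-1.384) = 0.9266; argument = 0.261 + (-1.384)/0.9266 = -1.2326 → -1.23.
α₁ = Φ(-1.23) = 0.1093; rank = round(1000 × 0.1093) = 109; θ*₍109₎ = 6.469.
Upper: z₀ + z₂ = 1.906; 1 − a(z₀+z₂) = 1.1010; argument = 1.9921 → 1.99; α₂ = 0.9767; rank = 977; θ*₍977₎ = 9.217.

(6.469, 9.217)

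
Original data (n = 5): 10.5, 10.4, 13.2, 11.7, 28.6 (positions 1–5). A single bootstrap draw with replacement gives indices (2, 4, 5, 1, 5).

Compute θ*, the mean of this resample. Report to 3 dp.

θ* = 17.960

Resample values: 10.4, 11.7, 28.6, 10.5, 28.6.
Mean = (10.4 + 11.7 + 28.6 + 10.5 + 28.6) / 5 = 89.80 / 5 = 17.960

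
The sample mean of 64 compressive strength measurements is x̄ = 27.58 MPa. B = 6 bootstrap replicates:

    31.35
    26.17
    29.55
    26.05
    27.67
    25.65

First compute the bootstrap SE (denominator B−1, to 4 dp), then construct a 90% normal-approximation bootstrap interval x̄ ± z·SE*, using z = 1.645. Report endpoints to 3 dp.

(23.829, 31.331)

Mean of replicates = 27.7400; sum of squared deviations = 26.0022; SE* = √(26.0022/5) = 2.2804
Margin = 1.645 × 2.2804 = 3.7513
Interval: 27.58 ± 3.7513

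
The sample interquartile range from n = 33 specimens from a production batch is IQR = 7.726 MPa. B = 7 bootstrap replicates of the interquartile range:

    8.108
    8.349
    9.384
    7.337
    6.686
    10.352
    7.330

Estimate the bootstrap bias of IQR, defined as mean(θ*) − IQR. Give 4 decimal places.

bias = +0.4949

mean(θ*) = (8.108 + 8.349 + 9.384 + 7.337 + 6.686 + 10.352 + 7.330) / 7 = 8.22086
bias = 8.22086 − 7.726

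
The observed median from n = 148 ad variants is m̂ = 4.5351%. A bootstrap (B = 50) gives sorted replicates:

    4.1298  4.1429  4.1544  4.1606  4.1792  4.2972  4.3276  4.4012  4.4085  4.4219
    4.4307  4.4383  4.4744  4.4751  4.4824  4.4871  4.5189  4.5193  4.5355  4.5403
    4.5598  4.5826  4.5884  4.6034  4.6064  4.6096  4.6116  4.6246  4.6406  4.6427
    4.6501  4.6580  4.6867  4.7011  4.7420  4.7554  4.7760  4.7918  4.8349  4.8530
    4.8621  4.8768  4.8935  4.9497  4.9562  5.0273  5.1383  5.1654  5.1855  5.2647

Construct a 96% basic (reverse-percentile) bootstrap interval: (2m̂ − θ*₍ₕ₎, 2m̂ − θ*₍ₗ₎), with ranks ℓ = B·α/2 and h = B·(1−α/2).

(3.8847, 4.9404)

Percentile endpoints at ranks 1 and 49: θ*₍1₎ = 4.1298, θ*₍49₎ = 5.1855.
Basic interval reflects these around m̂:
  lower = 2 × 4.5351 − 5.1855 = 3.8847
  upper = 2 × 4.5351 − 4.1298 = 4.9404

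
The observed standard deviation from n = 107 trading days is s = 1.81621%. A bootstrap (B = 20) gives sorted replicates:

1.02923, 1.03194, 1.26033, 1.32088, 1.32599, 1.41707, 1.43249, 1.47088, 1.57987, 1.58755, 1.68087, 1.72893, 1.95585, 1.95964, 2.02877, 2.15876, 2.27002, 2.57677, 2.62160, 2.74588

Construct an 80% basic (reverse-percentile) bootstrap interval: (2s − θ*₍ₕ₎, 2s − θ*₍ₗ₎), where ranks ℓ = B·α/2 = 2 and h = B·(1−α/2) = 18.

Percentile endpoints at ranks 2 and 18: θ*₍2₎ = 1.03194, θ*₍18₎ = 2.57677.
Basic interval reflects these around s:
  lower = 2 × 1.81621 − 2.57677 = 1.05565
  upper = 2 × 1.81621 − 1.03194 = 2.60048

(1.05565, 2.60048)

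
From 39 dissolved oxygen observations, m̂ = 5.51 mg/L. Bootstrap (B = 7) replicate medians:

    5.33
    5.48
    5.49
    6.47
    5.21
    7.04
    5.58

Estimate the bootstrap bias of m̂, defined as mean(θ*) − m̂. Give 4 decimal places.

mean(θ*) = (5.33 + 5.48 + 5.49 + 6.47 + 5.21 + 7.04 + 5.58) / 7 = 5.80000
bias = 5.80000 − 5.51

bias = +0.2900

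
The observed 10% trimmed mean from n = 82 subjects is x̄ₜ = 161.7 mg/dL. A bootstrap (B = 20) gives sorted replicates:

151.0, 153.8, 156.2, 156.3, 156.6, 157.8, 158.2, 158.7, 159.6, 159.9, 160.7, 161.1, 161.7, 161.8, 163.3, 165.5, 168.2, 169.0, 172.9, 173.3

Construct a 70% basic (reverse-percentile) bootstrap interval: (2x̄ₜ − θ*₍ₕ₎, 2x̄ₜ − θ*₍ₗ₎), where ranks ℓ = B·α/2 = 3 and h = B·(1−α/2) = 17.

Percentile endpoints at ranks 3 and 17: θ*₍3₎ = 156.2, θ*₍17₎ = 168.2.
Basic interval reflects these around x̄ₜ:
  lower = 2 × 161.7 − 168.2 = 155.2
  upper = 2 × 161.7 − 156.2 = 167.2

(155.2, 167.2)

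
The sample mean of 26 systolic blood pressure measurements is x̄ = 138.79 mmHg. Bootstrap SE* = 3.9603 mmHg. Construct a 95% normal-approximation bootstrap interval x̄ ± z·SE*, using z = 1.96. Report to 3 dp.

Margin = 1.96 × 3.9603 = 7.7622
Interval: 138.79 ± 7.7622

(131.028, 146.552)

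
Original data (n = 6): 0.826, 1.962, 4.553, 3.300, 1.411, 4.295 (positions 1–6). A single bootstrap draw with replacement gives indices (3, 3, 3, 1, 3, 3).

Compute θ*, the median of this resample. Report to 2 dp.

θ* = 4.55

Resample values: 4.553, 4.553, 4.553, 0.826, 4.553, 4.553.
Sorted: 0.826, 4.553, 4.553, 4.553, 4.553, 4.553
Median = average of the two middle values = 4.55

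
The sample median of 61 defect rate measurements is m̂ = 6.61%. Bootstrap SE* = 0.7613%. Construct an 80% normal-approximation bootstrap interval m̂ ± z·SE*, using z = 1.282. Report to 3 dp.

Margin = 1.282 × 0.7613 = 0.9760
Interval: 6.61 ± 0.9760

(5.634, 7.586)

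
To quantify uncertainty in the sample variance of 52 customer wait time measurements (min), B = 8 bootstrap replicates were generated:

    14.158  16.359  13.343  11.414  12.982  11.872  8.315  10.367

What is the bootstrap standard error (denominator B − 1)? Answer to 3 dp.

SE* = 2.451

Bootstrap SE is the standard deviation of the 8 replicate variances.
Mean of replicates: (14.158 + 16.359 + 13.343 + 11.414 + 12.982 + 11.872 + 8.315 + 10.367) / 8 = 98.8100 / 8 = 12.3513
Sum of squared deviations: (+1.8067)² + (+4.0078)² + (+0.9917)² + (−0.9373)² + (+0.6307)² + (−0.4793)² + (−4.0363)² + (−1.9842)² = 42.0445
Variance = 42.0445 / 7 = 6.0064
SE* = √6.0064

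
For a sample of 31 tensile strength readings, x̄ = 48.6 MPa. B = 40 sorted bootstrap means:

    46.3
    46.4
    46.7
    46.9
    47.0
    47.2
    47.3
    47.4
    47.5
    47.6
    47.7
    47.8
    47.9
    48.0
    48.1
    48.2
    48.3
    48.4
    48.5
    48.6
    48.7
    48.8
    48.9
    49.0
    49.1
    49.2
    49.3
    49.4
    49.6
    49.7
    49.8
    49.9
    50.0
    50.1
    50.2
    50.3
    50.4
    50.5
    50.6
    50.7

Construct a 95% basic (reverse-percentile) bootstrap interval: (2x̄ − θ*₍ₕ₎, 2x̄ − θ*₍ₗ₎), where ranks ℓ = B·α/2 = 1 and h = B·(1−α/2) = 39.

Percentile endpoints at ranks 1 and 39: θ*₍1₎ = 46.3, θ*₍39₎ = 50.6.
Basic interval reflects these around x̄:
  lower = 2 × 48.6 − 50.6 = 46.6
  upper = 2 × 48.6 − 46.3 = 50.9

(46.6, 50.9)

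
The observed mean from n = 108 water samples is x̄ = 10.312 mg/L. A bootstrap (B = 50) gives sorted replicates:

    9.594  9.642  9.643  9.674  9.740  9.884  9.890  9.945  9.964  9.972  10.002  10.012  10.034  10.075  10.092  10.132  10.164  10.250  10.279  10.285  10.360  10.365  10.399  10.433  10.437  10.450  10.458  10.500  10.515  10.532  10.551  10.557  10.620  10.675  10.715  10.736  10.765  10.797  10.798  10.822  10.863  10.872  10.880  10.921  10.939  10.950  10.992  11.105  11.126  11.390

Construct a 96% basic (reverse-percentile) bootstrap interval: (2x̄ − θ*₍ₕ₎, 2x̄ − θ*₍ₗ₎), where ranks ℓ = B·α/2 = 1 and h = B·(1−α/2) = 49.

Percentile endpoints at ranks 1 and 49: θ*₍1₎ = 9.594, θ*₍49₎ = 11.126.
Basic interval reflects these around x̄:
  lower = 2 × 10.312 − 11.126 = 9.498
  upper = 2 × 10.312 − 9.594 = 11.030

(9.498, 11.030)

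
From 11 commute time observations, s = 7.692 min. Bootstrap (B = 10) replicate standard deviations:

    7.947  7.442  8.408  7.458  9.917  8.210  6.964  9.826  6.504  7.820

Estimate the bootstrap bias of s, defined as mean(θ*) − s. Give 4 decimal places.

bias = +0.3576

mean(θ*) = (7.947 + 7.442 + 8.408 + 7.458 + 9.917 + 8.210 + 6.964 + 9.826 + 6.504 + 7.820) / 10 = 8.04960
bias = 8.04960 − 7.692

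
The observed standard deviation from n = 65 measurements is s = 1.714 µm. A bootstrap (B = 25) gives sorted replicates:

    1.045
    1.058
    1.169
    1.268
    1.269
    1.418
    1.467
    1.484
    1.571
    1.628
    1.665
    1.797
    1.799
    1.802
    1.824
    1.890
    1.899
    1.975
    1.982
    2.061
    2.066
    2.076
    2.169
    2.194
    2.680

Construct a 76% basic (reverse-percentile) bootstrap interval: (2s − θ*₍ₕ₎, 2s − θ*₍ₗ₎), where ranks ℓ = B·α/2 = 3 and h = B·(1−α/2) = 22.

(1.352, 2.259)

Percentile endpoints at ranks 3 and 22: θ*₍3₎ = 1.169, θ*₍22₎ = 2.076.
Basic interval reflects these around s:
  lower = 2 × 1.714 − 2.076 = 1.352
  upper = 2 × 1.714 − 1.169 = 2.259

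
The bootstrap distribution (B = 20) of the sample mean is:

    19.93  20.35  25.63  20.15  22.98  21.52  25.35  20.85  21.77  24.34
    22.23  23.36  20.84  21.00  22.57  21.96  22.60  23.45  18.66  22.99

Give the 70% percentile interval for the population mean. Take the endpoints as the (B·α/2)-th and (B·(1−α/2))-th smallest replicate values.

(20.15, 23.45)

Sorted replicates: 18.66, 19.93, 20.15, 20.35, 20.84, 20.85, 21.00, 21.52, 21.77, 21.96, 22.23, 22.57, 22.60, 22.98, 22.99, 23.36, 23.45, 24.34, 25.35, 25.63
α = 0.30; lower rank = 20 × 0.150 = 3; upper rank = 20 × 0.850 = 17.
The 3rd smallest replicate is 20.15; the 17th is 23.45.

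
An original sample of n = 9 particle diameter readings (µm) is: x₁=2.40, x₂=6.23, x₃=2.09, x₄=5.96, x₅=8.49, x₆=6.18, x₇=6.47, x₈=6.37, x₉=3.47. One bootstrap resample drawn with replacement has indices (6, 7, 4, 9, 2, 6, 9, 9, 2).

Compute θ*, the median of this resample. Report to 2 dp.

θ* = 6.18

Resample values: 6.18, 6.47, 5.96, 3.47, 6.23, 6.18, 3.47, 3.47, 6.23.
Sorted: 3.47, 3.47, 3.47, 5.96, 6.18, 6.18, 6.23, 6.23, 6.47
Median = middle value = 6.18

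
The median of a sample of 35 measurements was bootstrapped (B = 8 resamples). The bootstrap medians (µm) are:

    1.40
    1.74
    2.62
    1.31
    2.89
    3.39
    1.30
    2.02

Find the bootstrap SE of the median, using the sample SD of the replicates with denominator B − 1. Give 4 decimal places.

Bootstrap SE is the standard deviation of the 8 replicate medians.
Mean of replicates: (1.40 + 1.74 + 2.62 + 1.31 + 2.89 + 3.39 + 1.30 + 2.02) / 8 = 16.67000 / 8 = 2.08375
Sum of squared deviations: (−0.68375)² + (−0.34375)² + (+0.53625)² + (−0.77375)² + (+0.80625)² + (+1.30625)² + (−0.78375)² + (−0.06375)² = 4.44659
Variance = 4.44659 / 7 = 0.63523
SE* = √0.63523

SE* = 0.7970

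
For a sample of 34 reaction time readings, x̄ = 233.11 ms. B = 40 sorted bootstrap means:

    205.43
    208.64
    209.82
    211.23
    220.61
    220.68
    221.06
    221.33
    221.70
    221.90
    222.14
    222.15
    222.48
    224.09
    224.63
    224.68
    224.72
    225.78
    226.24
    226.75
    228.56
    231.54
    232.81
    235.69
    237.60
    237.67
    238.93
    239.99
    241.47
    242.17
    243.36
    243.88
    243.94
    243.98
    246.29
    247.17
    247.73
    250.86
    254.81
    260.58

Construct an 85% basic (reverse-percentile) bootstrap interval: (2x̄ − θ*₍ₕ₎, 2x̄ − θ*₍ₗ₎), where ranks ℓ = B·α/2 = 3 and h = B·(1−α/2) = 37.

Percentile endpoints at ranks 3 and 37: θ*₍3₎ = 209.82, θ*₍37₎ = 247.73.
Basic interval reflects these around x̄:
  lower = 2 × 233.11 − 247.73 = 218.49
  upper = 2 × 233.11 − 209.82 = 256.40

(218.49, 256.40)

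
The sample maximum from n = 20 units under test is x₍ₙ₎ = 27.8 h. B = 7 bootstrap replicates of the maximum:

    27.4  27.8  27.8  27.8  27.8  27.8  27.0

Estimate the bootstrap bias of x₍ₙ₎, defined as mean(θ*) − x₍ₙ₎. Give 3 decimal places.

mean(θ*) = (27.4 + 27.8 + 27.8 + 27.8 + 27.8 + 27.8 + 27.0) / 7 = 27.6286
bias = 27.6286 − 27.8

bias = −0.171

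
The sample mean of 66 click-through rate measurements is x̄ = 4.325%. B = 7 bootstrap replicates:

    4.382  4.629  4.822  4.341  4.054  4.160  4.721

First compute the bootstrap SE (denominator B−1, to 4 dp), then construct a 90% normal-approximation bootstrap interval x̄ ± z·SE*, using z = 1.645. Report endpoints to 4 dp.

(3.8496, 4.8004)

Mean of replicates = 4.4441; sum of squared deviations = 0.5010; SE* = √(0.5010/6) = 0.2890
Margin = 1.645 × 0.2890 = 0.47540
Interval: 4.325 ± 0.47540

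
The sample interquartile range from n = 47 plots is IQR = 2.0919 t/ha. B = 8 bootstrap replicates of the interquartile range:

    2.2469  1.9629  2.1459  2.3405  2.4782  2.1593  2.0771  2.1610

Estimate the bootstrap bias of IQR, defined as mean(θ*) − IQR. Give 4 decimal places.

bias = +0.1046

mean(θ*) = (2.2469 + 1.9629 + 2.1459 + 2.3405 + 2.4782 + 2.1593 + 2.0771 + 2.1610) / 8 = 2.19647
bias = 2.19647 − 2.0919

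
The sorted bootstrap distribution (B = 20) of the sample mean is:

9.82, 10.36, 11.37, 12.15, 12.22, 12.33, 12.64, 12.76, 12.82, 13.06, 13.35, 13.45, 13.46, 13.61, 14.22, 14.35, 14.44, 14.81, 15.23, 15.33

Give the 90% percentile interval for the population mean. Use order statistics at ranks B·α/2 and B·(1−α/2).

α = 0.10; lower rank = 20 × 0.050 = 1; upper rank = 20 × 0.950 = 19.
The 1st smallest replicate is 9.82; the 19th is 15.23.

(9.82, 15.23)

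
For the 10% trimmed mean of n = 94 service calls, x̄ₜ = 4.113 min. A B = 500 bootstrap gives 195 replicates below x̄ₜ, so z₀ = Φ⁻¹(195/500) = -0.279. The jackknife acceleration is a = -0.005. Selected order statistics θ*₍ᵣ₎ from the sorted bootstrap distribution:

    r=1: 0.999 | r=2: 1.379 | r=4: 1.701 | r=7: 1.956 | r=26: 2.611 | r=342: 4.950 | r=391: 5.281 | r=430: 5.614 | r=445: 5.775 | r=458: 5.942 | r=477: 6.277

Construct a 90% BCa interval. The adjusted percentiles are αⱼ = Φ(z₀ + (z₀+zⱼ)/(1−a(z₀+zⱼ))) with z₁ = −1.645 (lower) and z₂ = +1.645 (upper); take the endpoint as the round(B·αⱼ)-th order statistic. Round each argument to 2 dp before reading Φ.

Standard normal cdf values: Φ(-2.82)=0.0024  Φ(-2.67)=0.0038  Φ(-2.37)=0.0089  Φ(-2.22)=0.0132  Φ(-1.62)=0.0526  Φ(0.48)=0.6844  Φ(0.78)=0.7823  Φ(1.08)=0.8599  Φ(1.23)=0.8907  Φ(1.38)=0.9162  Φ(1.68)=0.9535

Lower: z₀ + z₁ = -0.279 + (-1.645) = -1.924; 1 − a(z₀+z₁) = 1 − (-0.005)(-1.924) = 0.9904; argument = -0.279 + (-1.924)/0.9904 = -2.2217 → -2.22.
α₁ = Φ(-2.22) = 0.0132; rank = round(500 × 0.0132) = 7; θ*₍7₎ = 1.956.
Upper: z₀ + z₂ = 1.366; 1 − a(z₀+z₂) = 1.0068; argument = 1.0777 → 1.08; α₂ = 0.8599; rank = 430; θ*₍430₎ = 5.614.

(1.956, 5.614)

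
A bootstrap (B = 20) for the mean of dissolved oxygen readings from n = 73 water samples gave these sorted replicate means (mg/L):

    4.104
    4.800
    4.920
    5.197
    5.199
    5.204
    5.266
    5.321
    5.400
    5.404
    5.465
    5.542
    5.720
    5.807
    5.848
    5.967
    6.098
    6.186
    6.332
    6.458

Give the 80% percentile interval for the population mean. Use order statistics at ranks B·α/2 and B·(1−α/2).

(4.800, 6.186)

α = 0.20; lower rank = 20 × 0.100 = 2; upper rank = 20 × 0.900 = 18.
The 2nd smallest replicate is 4.800; the 18th is 6.186.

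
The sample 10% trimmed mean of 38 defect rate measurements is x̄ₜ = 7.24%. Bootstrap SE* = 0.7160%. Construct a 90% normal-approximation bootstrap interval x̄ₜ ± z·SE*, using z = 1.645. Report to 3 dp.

Margin = 1.645 × 0.7160 = 1.1778
Interval: 7.24 ± 1.1778

(6.062, 8.418)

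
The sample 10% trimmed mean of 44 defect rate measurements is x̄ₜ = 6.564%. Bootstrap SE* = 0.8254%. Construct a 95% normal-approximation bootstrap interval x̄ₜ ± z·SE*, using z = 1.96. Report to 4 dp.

(4.9462, 8.1818)

Margin = 1.96 × 0.8254 = 1.61778
Interval: 6.564 ± 1.61778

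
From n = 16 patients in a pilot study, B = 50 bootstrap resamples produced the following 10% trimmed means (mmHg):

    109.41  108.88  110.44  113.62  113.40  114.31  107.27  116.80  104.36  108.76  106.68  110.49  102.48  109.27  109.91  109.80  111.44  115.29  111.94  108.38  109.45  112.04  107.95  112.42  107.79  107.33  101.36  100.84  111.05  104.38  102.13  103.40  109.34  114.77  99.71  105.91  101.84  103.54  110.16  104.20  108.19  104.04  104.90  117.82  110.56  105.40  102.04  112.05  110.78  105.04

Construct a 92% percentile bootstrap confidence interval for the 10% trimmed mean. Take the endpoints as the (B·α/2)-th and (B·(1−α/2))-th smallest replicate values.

(100.84, 115.29)

Sorted replicates: 99.71, 100.84, 101.36, 101.84, 102.04, 102.13, 102.48, 103.40, 103.54, 104.04, 104.20, 104.36, 104.38, 104.90, 105.04, 105.40, 105.91, 106.68, 107.27, 107.33, 107.79, 107.95, 108.19, 108.38, 108.76, 108.88, 109.27, 109.34, 109.41, 109.45, 109.80, 109.91, 110.16, 110.44, 110.49, 110.56, 110.78, 111.05, 111.44, 111.94, 112.04, 112.05, 112.42, 113.40, 113.62, 114.31, 114.77, 115.29, 116.80, 117.82
α = 0.08; lower rank = 50 × 0.040 = 2; upper rank = 50 × 0.960 = 48.
The 2nd smallest replicate is 100.84; the 48th is 115.29.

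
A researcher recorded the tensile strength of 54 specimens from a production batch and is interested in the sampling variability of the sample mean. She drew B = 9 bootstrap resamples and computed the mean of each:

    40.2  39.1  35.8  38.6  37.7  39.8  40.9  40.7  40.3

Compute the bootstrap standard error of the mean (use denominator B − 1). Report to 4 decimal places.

Bootstrap SE is the standard deviation of the 9 replicate means.
Mean of replicates: (40.2 + 39.1 + 35.8 + 38.6 + 37.7 + 39.8 + 40.9 + 40.7 + 40.3) / 9 = 353.10000 / 9 = 39.23333
Sum of squared deviations: (+0.96667)² + (−0.13333)² + (−3.43333)² + (−0.63333)² + (−1.53333)² + (+0.56667)² + (+1.66667)² + (+1.46667)² + (+1.06667)² = 21.88000
Variance = 21.88000 / 8 = 2.73500
SE* = √2.73500

SE* = 1.6538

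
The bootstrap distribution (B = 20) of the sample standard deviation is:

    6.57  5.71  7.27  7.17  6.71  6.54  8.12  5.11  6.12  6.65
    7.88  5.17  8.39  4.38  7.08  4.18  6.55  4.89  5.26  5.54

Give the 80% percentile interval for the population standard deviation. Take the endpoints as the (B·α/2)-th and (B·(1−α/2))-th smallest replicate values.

(4.38, 7.88)

Sorted replicates: 4.18, 4.38, 4.89, 5.11, 5.17, 5.26, 5.54, 5.71, 6.12, 6.54, 6.55, 6.57, 6.65, 6.71, 7.08, 7.17, 7.27, 7.88, 8.12, 8.39
α = 0.20; lower rank = 20 × 0.100 = 2; upper rank = 20 × 0.900 = 18.
The 2nd smallest replicate is 4.38; the 18th is 7.88.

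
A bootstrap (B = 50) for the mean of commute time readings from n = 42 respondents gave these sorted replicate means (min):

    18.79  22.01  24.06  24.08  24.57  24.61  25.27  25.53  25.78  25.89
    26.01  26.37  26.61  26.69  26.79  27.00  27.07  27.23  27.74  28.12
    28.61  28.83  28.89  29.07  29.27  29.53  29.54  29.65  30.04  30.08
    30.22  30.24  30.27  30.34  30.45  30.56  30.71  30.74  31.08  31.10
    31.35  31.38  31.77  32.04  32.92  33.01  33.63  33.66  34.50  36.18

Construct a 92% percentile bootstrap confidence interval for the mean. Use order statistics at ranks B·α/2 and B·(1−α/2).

(22.01, 33.66)

α = 0.08; lower rank = 50 × 0.040 = 2; upper rank = 50 × 0.960 = 48.
The 2nd smallest replicate is 22.01; the 48th is 33.66.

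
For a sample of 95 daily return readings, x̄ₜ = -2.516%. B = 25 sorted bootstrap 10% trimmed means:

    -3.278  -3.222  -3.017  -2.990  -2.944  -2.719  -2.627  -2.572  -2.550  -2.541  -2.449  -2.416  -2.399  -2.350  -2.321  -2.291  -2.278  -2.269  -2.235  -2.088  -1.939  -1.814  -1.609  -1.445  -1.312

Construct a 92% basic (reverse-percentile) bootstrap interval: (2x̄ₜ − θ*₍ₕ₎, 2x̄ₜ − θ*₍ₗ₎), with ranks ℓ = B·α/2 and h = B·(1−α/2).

Percentile endpoints at ranks 1 and 24: θ*₍1₎ = -3.278, θ*₍24₎ = -1.445.
Basic interval reflects these around x̄ₜ:
  lower = 2 × -2.516 − -1.445 = -3.587
  upper = 2 × -2.516 − -3.278 = -1.754

(-3.587, -1.754)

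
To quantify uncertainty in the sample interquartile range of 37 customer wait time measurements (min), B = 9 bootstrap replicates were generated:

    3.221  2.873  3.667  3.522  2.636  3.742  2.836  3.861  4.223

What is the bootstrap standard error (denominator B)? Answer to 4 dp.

Bootstrap SE is the standard deviation of the 9 replicate interquartile ranges.
Mean of replicates: (3.221 + 2.873 + 3.667 + 3.522 + 2.636 + 3.742 + 2.836 + 3.861 + 4.223) / 9 = 30.58100 / 9 = 3.39789
Sum of squared deviations: (−0.17689)² + (−0.52489)² + (+0.26911)² + (+0.12411)² + (−0.76189)² + (+0.34411)² + (−0.56189)² + (+0.46311)² + (+0.82511)² = 2.30451
Variance = 2.30451 / 9 = 0.25606
SE* = √0.25606

SE* = 0.5060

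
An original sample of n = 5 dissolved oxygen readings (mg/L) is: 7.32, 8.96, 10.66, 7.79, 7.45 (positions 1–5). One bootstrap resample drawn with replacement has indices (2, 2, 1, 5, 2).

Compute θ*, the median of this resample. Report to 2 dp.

Resample values: 8.96, 8.96, 7.32, 7.45, 8.96.
Sorted: 7.32, 7.45, 8.96, 8.96, 8.96
Median = middle value = 8.96

θ* = 8.96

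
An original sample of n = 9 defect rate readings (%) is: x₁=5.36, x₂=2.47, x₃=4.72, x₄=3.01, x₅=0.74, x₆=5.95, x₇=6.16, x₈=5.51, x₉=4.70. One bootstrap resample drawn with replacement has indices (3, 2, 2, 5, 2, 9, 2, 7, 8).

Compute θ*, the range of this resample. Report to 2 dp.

θ* = 5.42

Resample values: 4.72, 2.47, 2.47, 0.74, 2.47, 4.70, 2.47, 6.16, 5.51.
Range = 6.16 − 0.74 = 5.42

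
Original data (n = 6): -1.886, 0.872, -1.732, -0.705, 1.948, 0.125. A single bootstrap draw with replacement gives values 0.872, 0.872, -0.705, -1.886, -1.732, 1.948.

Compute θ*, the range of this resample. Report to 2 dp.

θ* = 3.83

Range = 1.948 − -1.886 = 3.83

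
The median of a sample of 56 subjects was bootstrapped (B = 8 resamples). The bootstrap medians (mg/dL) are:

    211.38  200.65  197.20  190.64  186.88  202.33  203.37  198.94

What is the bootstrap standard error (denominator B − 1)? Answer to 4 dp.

SE* = 7.6172

Bootstrap SE is the standard deviation of the 8 replicate medians.
Mean of replicates: (211.38 + 200.65 + 197.20 + 190.64 + 186.88 + 202.33 + 203.37 + 198.94) / 8 = 1591.39000 / 8 = 198.92375
Sum of squared deviations: (+12.45625)² + (+1.72625)² + (−1.72375)² + (−8.28375)² + (−12.04375)² + (+3.40625)² + (+4.44625)² + (+0.01625)² = 406.15379
Variance = 406.15379 / 7 = 58.02197
SE* = √58.02197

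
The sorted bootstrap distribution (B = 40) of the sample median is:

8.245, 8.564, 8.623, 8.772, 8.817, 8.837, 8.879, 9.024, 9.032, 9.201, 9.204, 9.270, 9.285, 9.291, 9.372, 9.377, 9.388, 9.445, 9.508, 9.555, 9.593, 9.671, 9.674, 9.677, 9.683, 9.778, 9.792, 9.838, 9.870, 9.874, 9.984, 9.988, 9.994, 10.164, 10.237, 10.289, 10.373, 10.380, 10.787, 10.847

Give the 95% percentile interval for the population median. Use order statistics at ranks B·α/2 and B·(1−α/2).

α = 0.05; lower rank = 40 × 0.025 = 1; upper rank = 40 × 0.975 = 39.
The 1st smallest replicate is 8.245; the 39th is 10.787.

(8.245, 10.787)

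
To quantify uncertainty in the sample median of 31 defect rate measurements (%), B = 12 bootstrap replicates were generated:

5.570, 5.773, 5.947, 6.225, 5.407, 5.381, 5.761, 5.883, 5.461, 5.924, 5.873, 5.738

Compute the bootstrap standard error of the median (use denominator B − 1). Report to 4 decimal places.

Bootstrap SE is the standard deviation of the 12 replicate medians.
Mean of replicates: (5.570 + 5.773 + 5.947 + 6.225 + 5.407 + 5.381 + 5.761 + 5.883 + 5.461 + 5.924 + 5.873 + 5.738) / 12 = 68.94300 / 12 = 5.74525
Sum of squared deviations: (−0.17525)² + (+0.02775)² + (+0.20175)² + (+0.47975)² + (−0.33825)² + (−0.36425)² + (+0.01575)² + (+0.13775)² + (−0.28425)² + (+0.17875)² + (+0.12775)² + (−0.00725)² = 0.69778
Variance = 0.69778 / 11 = 0.06343
SE* = √0.06343

SE* = 0.2519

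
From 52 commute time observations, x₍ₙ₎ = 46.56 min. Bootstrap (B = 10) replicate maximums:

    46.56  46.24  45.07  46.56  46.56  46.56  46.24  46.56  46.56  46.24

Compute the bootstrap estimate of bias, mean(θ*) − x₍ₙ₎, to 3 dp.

bias = −0.245

mean(θ*) = (46.56 + 46.24 + 45.07 + 46.56 + 46.56 + 46.56 + 46.24 + 46.56 + 46.56 + 46.24) / 10 = 46.3150
bias = 46.3150 − 46.56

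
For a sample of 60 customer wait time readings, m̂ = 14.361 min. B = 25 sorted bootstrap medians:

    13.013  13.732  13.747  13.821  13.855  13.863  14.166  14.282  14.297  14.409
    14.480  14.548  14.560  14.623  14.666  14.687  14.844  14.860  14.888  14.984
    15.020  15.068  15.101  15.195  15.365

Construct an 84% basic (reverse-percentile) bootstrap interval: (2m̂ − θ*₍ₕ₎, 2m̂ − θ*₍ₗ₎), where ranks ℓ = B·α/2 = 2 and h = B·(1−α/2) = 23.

(13.621, 14.990)

Percentile endpoints at ranks 2 and 23: θ*₍2₎ = 13.732, θ*₍23₎ = 15.101.
Basic interval reflects these around m̂:
  lower = 2 × 14.361 − 15.101 = 13.621
  upper = 2 × 14.361 − 13.732 = 14.990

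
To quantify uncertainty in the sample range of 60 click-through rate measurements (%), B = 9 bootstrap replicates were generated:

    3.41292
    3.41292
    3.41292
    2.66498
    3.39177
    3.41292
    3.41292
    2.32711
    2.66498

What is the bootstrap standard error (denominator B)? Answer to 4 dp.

Bootstrap SE is the standard deviation of the 9 replicate ranges.
Mean of replicates: (3.41292 + 3.41292 + 3.41292 + 2.66498 + 3.39177 + 3.41292 + 3.41292 + 2.32711 + 2.66498) / 9 = 28.113440 / 9 = 3.123716
Sum of squared deviations: (+0.289204)² + (+0.289204)² + (+0.289204)² + (−0.458736)² + (+0.268054)² + (+0.289204)² + (+0.289204)² + (−0.796606)² + (−0.458736)² = 1.545506
Variance = 1.545506 / 9 = 0.171723
SE* = √0.171723

SE* = 0.4144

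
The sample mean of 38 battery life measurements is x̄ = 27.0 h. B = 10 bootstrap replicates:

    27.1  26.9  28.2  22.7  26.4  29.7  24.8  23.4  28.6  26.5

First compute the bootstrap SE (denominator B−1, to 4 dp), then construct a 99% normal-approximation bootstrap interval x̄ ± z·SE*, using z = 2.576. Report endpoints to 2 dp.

(21.24, 32.76)

Mean of replicates = 26.4300; sum of squared deviations = 44.9610; SE* = √(44.9610/9) = 2.2351
Margin = 2.576 × 2.2351 = 5.758
Interval: 27.0 ± 5.758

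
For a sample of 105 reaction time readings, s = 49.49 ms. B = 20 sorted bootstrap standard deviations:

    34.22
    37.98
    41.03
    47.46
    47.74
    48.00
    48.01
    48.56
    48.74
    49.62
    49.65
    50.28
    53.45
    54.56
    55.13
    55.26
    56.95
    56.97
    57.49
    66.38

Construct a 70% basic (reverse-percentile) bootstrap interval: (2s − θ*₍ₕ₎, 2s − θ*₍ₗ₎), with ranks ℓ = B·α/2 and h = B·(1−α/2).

(42.03, 57.95)

Percentile endpoints at ranks 3 and 17: θ*₍3₎ = 41.03, θ*₍17₎ = 56.95.
Basic interval reflects these around s:
  lower = 2 × 49.49 − 56.95 = 42.03
  upper = 2 × 49.49 − 41.03 = 57.95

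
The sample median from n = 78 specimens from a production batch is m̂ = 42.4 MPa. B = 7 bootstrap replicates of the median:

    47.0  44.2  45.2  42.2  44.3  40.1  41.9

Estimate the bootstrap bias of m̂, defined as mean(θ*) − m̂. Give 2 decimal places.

mean(θ*) = (47.0 + 44.2 + 45.2 + 42.2 + 44.3 + 40.1 + 41.9) / 7 = 43.557
bias = 43.557 − 42.4

bias = +1.16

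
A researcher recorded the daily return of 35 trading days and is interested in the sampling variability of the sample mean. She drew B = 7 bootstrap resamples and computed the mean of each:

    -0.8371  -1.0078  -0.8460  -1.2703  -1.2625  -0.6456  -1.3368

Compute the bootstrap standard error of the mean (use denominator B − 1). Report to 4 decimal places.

Bootstrap SE is the standard deviation of the 7 replicate means.
Mean of replicates: ((-0.8371) + (-1.0078) + (-0.8460) + (-1.2703) + (-1.2625) + (-0.6456) + (-1.3368)) / 7 = -7.20610 / 7 = -1.02944
Sum of squared deviations: (+0.19234)² + (+0.02164)² + (+0.18344)² + (−0.24086)² + (−0.23306)² + (+0.38384)² + (−0.30736)² = 0.42525
Variance = 0.42525 / 6 = 0.07087
SE* = √0.07087

SE* = 0.2662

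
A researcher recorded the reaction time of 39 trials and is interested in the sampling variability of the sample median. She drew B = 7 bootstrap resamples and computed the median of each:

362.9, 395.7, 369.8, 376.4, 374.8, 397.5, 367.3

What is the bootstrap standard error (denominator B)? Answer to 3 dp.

SE* = 12.625

Bootstrap SE is the standard deviation of the 7 replicate medians.
Mean of replicates: (362.9 + 395.7 + 369.8 + 376.4 + 374.8 + 397.5 + 367.3) / 7 = 2644.4000 / 7 = 377.7714
Sum of squared deviations: (−14.8714)² + (+17.9286)² + (−7.9714)² + (−1.3714)² + (−2.9714)² + (+19.7286)² + (−10.4714)² = 1115.7143
Variance = 1115.7143 / 7 = 159.3878
SE* = √159.3878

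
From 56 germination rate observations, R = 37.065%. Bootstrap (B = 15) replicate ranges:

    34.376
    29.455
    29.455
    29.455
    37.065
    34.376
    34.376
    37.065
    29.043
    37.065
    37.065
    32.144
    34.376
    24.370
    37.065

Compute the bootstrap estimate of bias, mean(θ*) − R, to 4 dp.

mean(θ*) = (34.376 + 29.455 + 29.455 + 29.455 + 37.065 + 34.376 + 34.376 + 37.065 + 29.043 + 37.065 + 37.065 + 32.144 + 34.376 + 24.370 + 37.065) / 15 = 33.11673
bias = 33.11673 − 37.065

bias = −3.9483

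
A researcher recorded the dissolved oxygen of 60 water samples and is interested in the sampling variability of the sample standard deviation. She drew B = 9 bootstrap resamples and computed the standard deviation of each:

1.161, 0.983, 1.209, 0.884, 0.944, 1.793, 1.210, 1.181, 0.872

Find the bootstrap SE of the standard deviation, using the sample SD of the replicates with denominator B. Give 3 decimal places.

Bootstrap SE is the standard deviation of the 9 replicate standard deviations.
Mean of replicates: (1.161 + 0.983 + 1.209 + 0.884 + 0.944 + 1.793 + 1.210 + 1.181 + 0.872) / 9 = 10.2370 / 9 = 1.1374
Sum of squared deviations: (+0.0236)² + (−0.1544)² + (+0.0716)² + (−0.2534)² + (−0.1934)² + (+0.6556)² + (+0.0726)² + (+0.0436)² + (−0.2654)² = 0.6386
Variance = 0.6386 / 9 = 0.0710
SE* = √0.0710

SE* = 0.266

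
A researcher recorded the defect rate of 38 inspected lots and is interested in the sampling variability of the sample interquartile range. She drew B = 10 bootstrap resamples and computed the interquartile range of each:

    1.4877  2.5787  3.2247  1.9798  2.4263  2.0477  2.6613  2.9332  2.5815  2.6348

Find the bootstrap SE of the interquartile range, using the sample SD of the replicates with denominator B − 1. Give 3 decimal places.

Bootstrap SE is the standard deviation of the 10 replicate interquartile ranges.
Mean of replicates: (1.4877 + 2.5787 + 3.2247 + 1.9798 + 2.4263 + 2.0477 + 2.6613 + 2.9332 + 2.5815 + 2.6348) / 10 = 24.55570 / 10 = 2.45557
Sum of squared deviations: (−0.96787)² + (+0.12313)² + (+0.76913)² + (−0.47577)² + (−0.02927)² + (−0.40787)² + (+0.20573)² + (+0.47763)² + (+0.12593)² + (+0.17923)² = 2.25550
Variance = 2.25550 / 9 = 0.25061
SE* = √0.25061

SE* = 0.501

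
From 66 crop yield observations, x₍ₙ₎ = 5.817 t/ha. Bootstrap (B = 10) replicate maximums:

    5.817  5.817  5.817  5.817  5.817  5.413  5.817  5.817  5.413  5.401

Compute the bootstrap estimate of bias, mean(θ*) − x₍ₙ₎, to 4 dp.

bias = −0.1224

mean(θ*) = (5.817 + 5.817 + 5.817 + 5.817 + 5.817 + 5.413 + 5.817 + 5.817 + 5.413 + 5.401) / 10 = 5.69460
bias = 5.69460 − 5.817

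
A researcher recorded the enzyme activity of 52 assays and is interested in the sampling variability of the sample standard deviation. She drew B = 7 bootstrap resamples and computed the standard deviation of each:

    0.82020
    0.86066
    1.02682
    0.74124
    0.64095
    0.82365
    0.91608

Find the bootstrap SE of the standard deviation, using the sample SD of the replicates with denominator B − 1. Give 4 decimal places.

Bootstrap SE is the standard deviation of the 7 replicate standard deviations.
Mean of replicates: (0.82020 + 0.86066 + 1.02682 + 0.74124 + 0.64095 + 0.82365 + 0.91608) / 7 = 5.829600 / 7 = 0.832800
Sum of squared deviations: (−0.012600)² + (+0.027860)² + (+0.194020)² + (−0.091560)² + (−0.191850)² + (−0.009150)² + (+0.083280)² = 0.090788
Variance = 0.090788 / 6 = 0.015131
SE* = √0.015131

SE* = 0.1230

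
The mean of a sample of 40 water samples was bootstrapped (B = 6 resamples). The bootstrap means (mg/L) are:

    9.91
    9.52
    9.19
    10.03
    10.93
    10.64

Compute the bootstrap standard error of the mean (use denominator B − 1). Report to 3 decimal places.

Bootstrap SE is the standard deviation of the 6 replicate means.
Mean of replicates: (9.91 + 9.52 + 9.19 + 10.03 + 10.93 + 10.64) / 6 = 60.2200 / 6 = 10.0367
Sum of squared deviations: (−0.1267)² + (−0.5167)² + (−0.8467)² + (−0.0067)² + (+0.8933)² + (+0.6033)² = 2.1619
Variance = 2.1619 / 5 = 0.4324
SE* = √0.4324

SE* = 0.658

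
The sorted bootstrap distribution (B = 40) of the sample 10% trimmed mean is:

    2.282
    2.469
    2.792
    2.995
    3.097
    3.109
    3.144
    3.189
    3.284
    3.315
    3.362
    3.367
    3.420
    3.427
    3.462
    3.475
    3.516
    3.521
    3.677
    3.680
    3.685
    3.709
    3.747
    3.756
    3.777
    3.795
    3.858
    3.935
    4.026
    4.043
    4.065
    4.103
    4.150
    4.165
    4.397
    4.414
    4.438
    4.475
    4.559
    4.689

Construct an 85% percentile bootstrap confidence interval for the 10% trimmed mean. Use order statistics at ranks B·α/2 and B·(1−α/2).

α = 0.15; lower rank = 40 × 0.075 = 3; upper rank = 40 × 0.925 = 37.
The 3rd smallest replicate is 2.792; the 37th is 4.438.

(2.792, 4.438)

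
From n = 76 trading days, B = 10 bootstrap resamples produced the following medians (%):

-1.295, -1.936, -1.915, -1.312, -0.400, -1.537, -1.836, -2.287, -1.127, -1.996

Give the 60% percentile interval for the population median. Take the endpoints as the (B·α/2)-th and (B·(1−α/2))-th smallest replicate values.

(-1.996, -1.295)

Sorted replicates: -2.287, -1.996, -1.936, -1.915, -1.836, -1.537, -1.312, -1.295, -1.127, -0.400
α = 0.40; lower rank = 10 × 0.200 = 2; upper rank = 10 × 0.800 = 8.
The 2nd smallest replicate is -1.996; the 8th is -1.295.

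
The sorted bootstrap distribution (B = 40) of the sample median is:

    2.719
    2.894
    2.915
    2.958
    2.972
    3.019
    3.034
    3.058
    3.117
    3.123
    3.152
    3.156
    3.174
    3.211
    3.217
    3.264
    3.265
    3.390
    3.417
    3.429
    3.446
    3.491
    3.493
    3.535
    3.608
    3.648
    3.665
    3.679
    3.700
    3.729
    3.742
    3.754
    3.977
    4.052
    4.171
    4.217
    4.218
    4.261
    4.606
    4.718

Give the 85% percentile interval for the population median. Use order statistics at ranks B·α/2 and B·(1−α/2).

α = 0.15; lower rank = 40 × 0.075 = 3; upper rank = 40 × 0.925 = 37.
The 3rd smallest replicate is 2.915; the 37th is 4.218.

(2.915, 4.218)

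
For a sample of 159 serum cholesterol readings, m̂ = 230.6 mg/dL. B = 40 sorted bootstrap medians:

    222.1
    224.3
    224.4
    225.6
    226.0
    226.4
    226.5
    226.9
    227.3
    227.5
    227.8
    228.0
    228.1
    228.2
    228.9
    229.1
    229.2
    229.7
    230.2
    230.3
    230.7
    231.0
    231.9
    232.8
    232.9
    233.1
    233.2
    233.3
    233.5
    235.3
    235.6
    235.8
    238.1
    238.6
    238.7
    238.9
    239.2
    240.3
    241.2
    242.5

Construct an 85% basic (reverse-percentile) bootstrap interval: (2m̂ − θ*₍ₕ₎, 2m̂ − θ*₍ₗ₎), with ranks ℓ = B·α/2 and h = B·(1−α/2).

(222.0, 236.8)

Percentile endpoints at ranks 3 and 37: θ*₍3₎ = 224.4, θ*₍37₎ = 239.2.
Basic interval reflects these around m̂:
  lower = 2 × 230.6 − 239.2 = 222.0
  upper = 2 × 230.6 − 224.4 = 236.8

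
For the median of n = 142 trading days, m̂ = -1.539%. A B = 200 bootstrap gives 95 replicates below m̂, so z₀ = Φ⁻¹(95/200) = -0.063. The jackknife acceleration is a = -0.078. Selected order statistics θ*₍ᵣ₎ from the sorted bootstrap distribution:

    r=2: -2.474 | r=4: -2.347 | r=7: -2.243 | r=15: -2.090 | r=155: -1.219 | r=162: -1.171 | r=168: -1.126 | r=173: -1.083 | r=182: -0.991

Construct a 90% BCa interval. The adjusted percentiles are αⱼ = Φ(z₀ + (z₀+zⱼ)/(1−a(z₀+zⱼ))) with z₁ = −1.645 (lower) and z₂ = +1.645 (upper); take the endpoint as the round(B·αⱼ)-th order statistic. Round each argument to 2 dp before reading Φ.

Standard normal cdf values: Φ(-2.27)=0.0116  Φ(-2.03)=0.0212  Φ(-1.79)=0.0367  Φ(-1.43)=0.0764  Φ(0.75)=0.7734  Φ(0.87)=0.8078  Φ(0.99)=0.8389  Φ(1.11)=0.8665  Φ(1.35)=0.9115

(-2.347, -0.991)

Lower: z₀ + z₁ = -0.063 + (-1.645) = -1.708; 1 − a(z₀+z₁) = 1 − (-0.078)(-1.708) = 0.8668; argument = -0.063 + (-1.708)/0.8668 = -2.0335 → -2.03.
α₁ = Φ(-2.03) = 0.0212; rank = round(200 × 0.0212) = 4; θ*₍4₎ = -2.347.
Upper: z₀ + z₂ = 1.582; 1 − a(z₀+z₂) = 1.1234; argument = 1.3452 → 1.35; α₂ = 0.9115; rank = 182; θ*₍182₎ = -0.991.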